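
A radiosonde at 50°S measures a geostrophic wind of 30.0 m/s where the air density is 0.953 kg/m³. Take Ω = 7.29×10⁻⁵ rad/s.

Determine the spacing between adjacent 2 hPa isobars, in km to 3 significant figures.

62.6 km

Coriolis parameter at 50°S:
f = 2Ω sin φ = 2 × 7.29×10⁻⁵ × sin 50° = 1.12×10⁻⁴ s⁻¹
Geostrophic balance rearranged: |∂P/∂n| = f ρ V_g
|∂P/∂n| = 1.12×10⁻⁴ × 0.953 × 30.0 = 3.19×10⁻³ Pa/m
Isobar spacing: Δn = ΔP/|∂P/∂n| = 200 Pa / 3.19×10⁻³ Pa/m = 62633 m ≈ 62.6 km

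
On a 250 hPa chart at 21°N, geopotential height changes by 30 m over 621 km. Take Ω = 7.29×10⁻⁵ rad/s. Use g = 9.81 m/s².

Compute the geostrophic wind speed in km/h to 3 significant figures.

Coriolis parameter at 21°N:
f = 2Ω sin φ = 2 × 7.29×10⁻⁵ × sin 21° = 5.23×10⁻⁵ s⁻¹
Height gradient: |∂Z/∂n| = 30 m / 621000 m = 4.83×10⁻⁵
On a pressure surface, geostrophic balance gives V_g = (g/f)|∂Z/∂n|:
V_g = 9.81 × 4.83×10⁻⁵ / 5.23×10⁻⁵ = 9.07 m/s
Converting: 9.07 m/s × 3.6 = 32.7 km/h

32.7 km/h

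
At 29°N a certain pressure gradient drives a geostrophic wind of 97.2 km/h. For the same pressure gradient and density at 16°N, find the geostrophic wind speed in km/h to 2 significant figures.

170 km/h

With the same pressure gradient and density, V_g ∝ 1/f ∝ 1/sin φ.
V₂ = V₁ · sin φ₁ / sin φ₂ = 97.2 × sin 29° / sin 16°
V₂ = 97.2 × 0.4848/0.2756 = 170 km/h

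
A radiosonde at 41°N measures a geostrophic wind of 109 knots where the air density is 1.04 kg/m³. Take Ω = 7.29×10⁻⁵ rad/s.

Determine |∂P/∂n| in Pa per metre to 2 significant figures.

Coriolis parameter at 41°N:
f = 2Ω sin φ = 2 × 7.29×10⁻⁵ × sin 41° = 9.57×10⁻⁵ s⁻¹
Wind speed in SI: 109 knots = 56.1 m/s
Geostrophic balance rearranged: |∂P/∂n| = f ρ V_g
|∂P/∂n| = 9.57×10⁻⁵ × 1.04 × 56.1 = 5.58×10⁻³ Pa/m

5.6×10⁻³ Pa/m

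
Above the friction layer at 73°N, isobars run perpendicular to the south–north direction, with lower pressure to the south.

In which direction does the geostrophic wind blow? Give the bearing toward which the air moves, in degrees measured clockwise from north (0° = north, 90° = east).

The pressure-gradient force points toward the south (bearing 180°).
Geostrophic balance: in the Northern Hemisphere the Coriolis force deflects motion to the right, so the geostrophic wind blows 90° to the right of the pressure-gradient force (low pressure on the left).
Rotating 180° by 90° clockwise gives 270° — the wind blows toward the west.

270°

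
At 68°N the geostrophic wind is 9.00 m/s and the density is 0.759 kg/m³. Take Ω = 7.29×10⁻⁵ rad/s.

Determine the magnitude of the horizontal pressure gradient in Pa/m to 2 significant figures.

9.2×10⁻⁴ Pa/m

Coriolis parameter at 68°N:
f = 2Ω sin φ = 2 × 7.29×10⁻⁵ × sin 68° = 1.35×10⁻⁴ s⁻¹
Geostrophic balance rearranged: |∂P/∂n| = f ρ V_g
|∂P/∂n| = 1.35×10⁻⁴ × 0.759 × 9.00 = 9.23×10⁻⁴ Pa/m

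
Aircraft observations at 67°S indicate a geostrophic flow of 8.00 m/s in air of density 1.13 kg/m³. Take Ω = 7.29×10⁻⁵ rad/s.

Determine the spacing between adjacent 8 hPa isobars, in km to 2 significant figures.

660 km

Coriolis parameter at 67°S:
f = 2Ω sin φ = 2 × 7.29×10⁻⁵ × sin 67° = 1.34×10⁻⁴ s⁻¹
Geostrophic balance rearranged: |∂P/∂n| = f ρ V_g
|∂P/∂n| = 1.34×10⁻⁴ × 1.13 × 8.00 = 1.21×10⁻³ Pa/m
Isobar spacing: Δn = ΔP/|∂P/∂n| = 800 Pa / 1.21×10⁻³ Pa/m = 659383 m ≈ 660 km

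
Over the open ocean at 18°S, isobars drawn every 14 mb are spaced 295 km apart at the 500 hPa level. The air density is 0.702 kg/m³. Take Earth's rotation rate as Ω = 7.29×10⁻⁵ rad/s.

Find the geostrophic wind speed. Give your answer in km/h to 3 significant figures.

Coriolis parameter at 18°S:
f = 2Ω sin φ = 2 × 7.29×10⁻⁵ × sin 18° = 4.51×10⁻⁵ s⁻¹
Pressure gradient: |∂P/∂n| = 1400 Pa / 295000 m = 4.75×10⁻³ Pa/m
Geostrophic balance (pressure-gradient force = Coriolis force):
V_g = (1/(fρ)) |∂P/∂n| = 4.75×10⁻³ / (4.51×10⁻⁵ × 0.702) = 150 m/s
Converting: 150 m/s × 3.6 = 540 km/h

540 km/h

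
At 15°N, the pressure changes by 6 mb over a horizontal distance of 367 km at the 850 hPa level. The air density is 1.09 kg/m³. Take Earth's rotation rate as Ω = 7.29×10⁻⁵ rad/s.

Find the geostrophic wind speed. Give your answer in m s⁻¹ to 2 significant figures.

Coriolis parameter at 15°N:
f = 2Ω sin φ = 2 × 7.29×10⁻⁵ × sin 15° = 3.77×10⁻⁵ s⁻¹
Pressure gradient: |∂P/∂n| = 600 Pa / 367000 m = 1.63×10⁻³ Pa/m
Geostrophic balance (pressure-gradient force = Coriolis force):
V_g = (1/(fρ)) |∂P/∂n| = 1.63×10⁻³ / (3.77×10⁻⁵ × 1.09) = 39.7 m/s

40 m s⁻¹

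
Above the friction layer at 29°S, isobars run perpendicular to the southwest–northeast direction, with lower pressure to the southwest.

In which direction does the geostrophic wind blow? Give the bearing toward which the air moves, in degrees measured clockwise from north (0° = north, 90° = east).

The pressure-gradient force points toward the southwest (bearing 225°).
Geostrophic balance: in the Southern Hemisphere the Coriolis force deflects motion to the left, so the geostrophic wind blows 90° to the left of the pressure-gradient force (low pressure on the right).
Rotating 225° by 90° counterclockwise gives 135° — the wind blows toward the southeast.

135°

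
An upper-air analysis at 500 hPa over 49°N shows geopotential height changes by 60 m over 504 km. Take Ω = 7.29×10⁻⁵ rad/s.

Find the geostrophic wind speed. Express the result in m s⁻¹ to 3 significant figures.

10.6 m s⁻¹

Coriolis parameter at 49°N:
f = 2Ω sin φ = 2 × 7.29×10⁻⁵ × sin 49° = 1.10×10⁻⁴ s⁻¹
Height gradient: |∂Z/∂n| = 60 m / 504000 m = 1.19×10⁻⁴
On a pressure surface, geostrophic balance gives V_g = (g/f)|∂Z/∂n|:
V_g = 9.81 × 1.19×10⁻⁴ / 1.10×10⁻⁴ = 10.6 m/s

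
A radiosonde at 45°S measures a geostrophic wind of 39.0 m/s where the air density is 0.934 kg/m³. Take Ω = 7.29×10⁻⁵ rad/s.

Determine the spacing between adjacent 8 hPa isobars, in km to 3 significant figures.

Coriolis parameter at 45°S:
f = 2Ω sin φ = 2 × 7.29×10⁻⁵ × sin 45° = 1.03×10⁻⁴ s⁻¹
Geostrophic balance rearranged: |∂P/∂n| = f ρ V_g
|∂P/∂n| = 1.03×10⁻⁴ × 0.934 × 39.0 = 3.76×10⁻³ Pa/m
Isobar spacing: Δn = ΔP/|∂P/∂n| = 800 Pa / 3.76×10⁻³ Pa/m = 213028 m ≈ 213 km

213 km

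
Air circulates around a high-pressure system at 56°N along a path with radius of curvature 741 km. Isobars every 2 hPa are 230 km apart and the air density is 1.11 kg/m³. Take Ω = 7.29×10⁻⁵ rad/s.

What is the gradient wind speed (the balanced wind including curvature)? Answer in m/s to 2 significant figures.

Coriolis parameter at 56°N:
f = 2Ω sin φ = 2 × 7.29×10⁻⁵ × sin 56° = 1.21×10⁻⁴ s⁻¹
Pressure gradient: |∂P/∂n| = 200 Pa / 230000 m = 8.70×10⁻⁴ Pa/m
Geostrophic speed: V_g = |∂P/∂n|/(fρ) = 8.70×10⁻⁴/(1.21×10⁻⁴ × 1.11) = 6.48 m/s
Around a high, pressure-gradient force acts outward with centrifugal, so Coriolis balances both:
fV = (1/ρ)|∂P/∂n| + V²/R  →  V² − fR·V + fR·V_g = 0
With fR = 1.21×10⁻⁴ × 741×10³ m = 89.6 m/s:
V = [fR − √((fR)² − 4 fR V_g)]/2 = [89.6 − √(89.6² − 4×89.6×6.48)]/2 = 7.03 m/s
Supergeostrophic (V > V_g = 6.48 m/s), as expected around a high.

7.0 m/s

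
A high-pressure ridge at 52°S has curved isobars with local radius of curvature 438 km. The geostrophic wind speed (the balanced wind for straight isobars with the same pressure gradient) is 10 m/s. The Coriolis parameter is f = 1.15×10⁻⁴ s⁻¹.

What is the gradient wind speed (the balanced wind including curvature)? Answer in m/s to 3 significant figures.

13.8 m/s

Around a high, pressure-gradient force acts outward with centrifugal, so Coriolis balances both:
fV = (1/ρ)|∂P/∂n| + V²/R  →  V² − fR·V + fR·V_g = 0
With fR = 1.15×10⁻⁴ × 438×10³ m = 50.4 m/s:
V = [fR − √((fR)² − 4 fR V_g)]/2 = [50.4 − √(50.4² − 4×50.4×10)]/2 = 13.8 m/s
Supergeostrophic (V > V_g = 10 m/s), as expected around a high.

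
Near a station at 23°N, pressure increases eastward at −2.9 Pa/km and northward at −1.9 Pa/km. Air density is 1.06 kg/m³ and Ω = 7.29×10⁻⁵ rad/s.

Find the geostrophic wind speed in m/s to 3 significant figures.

57.4 m/s

Coriolis parameter at 23°N:
f = 2Ω sin φ = 2 × 7.29×10⁻⁵ × sin 23° = 5.70×10⁻⁵ s⁻¹
Component geostrophic relations (x east, y north):
u_g = −(1/(fρ)) ∂P/∂y,  v_g = (1/(fρ)) ∂P/∂x
u_g = −(−1.9×10⁻³)/(5.70×10⁻⁵ × 1.06) = 31.5 m/s;  v_g = (−2.9×10⁻³)/(5.70×10⁻⁵ × 1.06) = −48.0 m/s
|V_g| = √(u_g² + v_g²) = 57.4 m/s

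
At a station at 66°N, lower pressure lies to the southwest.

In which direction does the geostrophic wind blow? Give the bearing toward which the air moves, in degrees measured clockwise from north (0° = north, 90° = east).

315°

The pressure-gradient force points toward the southwest (bearing 225°).
Geostrophic balance: in the Northern Hemisphere the Coriolis force deflects motion to the right, so the geostrophic wind blows 90° to the right of the pressure-gradient force (low pressure on the left).
Rotating 225° by 90° clockwise gives 315° — the wind blows toward the northwest.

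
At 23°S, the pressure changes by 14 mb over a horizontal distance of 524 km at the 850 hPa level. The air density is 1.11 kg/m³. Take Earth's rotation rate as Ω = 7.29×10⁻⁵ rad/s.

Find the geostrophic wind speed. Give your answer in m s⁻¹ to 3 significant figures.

Coriolis parameter at 23°S:
f = 2Ω sin φ = 2 × 7.29×10⁻⁵ × sin 23° = 5.70×10⁻⁵ s⁻¹
Pressure gradient: |∂P/∂n| = 1400 Pa / 524000 m = 2.67×10⁻³ Pa/m
Geostrophic balance (pressure-gradient force = Coriolis force):
V_g = (1/(fρ)) |∂P/∂n| = 2.67×10⁻³ / (5.70×10⁻⁵ × 1.11) = 42.3 m/s

42.3 m s⁻¹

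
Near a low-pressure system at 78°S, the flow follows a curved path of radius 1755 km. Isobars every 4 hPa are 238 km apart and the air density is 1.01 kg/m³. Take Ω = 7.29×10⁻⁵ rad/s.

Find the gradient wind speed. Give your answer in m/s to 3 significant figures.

11.2 m/s

Coriolis parameter at 78°S:
f = 2Ω sin φ = 2 × 7.29×10⁻⁵ × sin 78° = 1.43×10⁻⁴ s⁻¹
Pressure gradient: |∂P/∂n| = 400 Pa / 238000 m = 1.68×10⁻³ Pa/m
Geostrophic speed: V_g = |∂P/∂n|/(fρ) = 1.68×10⁻³/(1.43×10⁻⁴ × 1.01) = 11.7 m/s
Around a low, centrifugal force acts outward with Coriolis, so pressure-gradient force balances both:
(1/ρ)|∂P/∂n| = fV + V²/R  →  V² + fR·V − fR·V_g = 0
With fR = 1.43×10⁻⁴ × 1755×10³ m = 250 m/s:
V = [−fR + √((fR)² + 4 fR V_g)]/2 = [−250 + √(250² + 4×250×11.7)]/2 = 11.2 m/s
Subgeostrophic (V < V_g = 11.7 m/s), as expected around a low.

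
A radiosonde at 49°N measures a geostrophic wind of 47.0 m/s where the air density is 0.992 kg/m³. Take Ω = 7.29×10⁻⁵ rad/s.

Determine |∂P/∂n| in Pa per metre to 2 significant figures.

Coriolis parameter at 49°N:
f = 2Ω sin φ = 2 × 7.29×10⁻⁵ × sin 49° = 1.10×10⁻⁴ s⁻¹
Geostrophic balance rearranged: |∂P/∂n| = f ρ V_g
|∂P/∂n| = 1.10×10⁻⁴ × 0.992 × 47.0 = 5.13×10⁻³ Pa/m

5.1×10⁻³ Pa/m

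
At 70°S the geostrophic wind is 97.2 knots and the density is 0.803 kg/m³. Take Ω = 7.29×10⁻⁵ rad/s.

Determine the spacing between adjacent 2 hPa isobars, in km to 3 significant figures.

36.4 km

Coriolis parameter at 70°S:
f = 2Ω sin φ = 2 × 7.29×10⁻⁵ × sin 70° = 1.37×10⁻⁴ s⁻¹
Wind speed in SI: 97.2 knots = 50.0 m/s
Geostrophic balance rearranged: |∂P/∂n| = f ρ V_g
|∂P/∂n| = 1.37×10⁻⁴ × 0.803 × 50.0 = 5.50×10⁻³ Pa/m
Isobar spacing: Δn = ΔP/|∂P/∂n| = 200 Pa / 5.50×10⁻³ Pa/m = 36355 m ≈ 36.4 km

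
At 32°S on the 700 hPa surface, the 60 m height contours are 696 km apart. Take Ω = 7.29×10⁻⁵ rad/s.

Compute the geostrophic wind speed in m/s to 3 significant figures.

Coriolis parameter at 32°S:
f = 2Ω sin φ = 2 × 7.29×10⁻⁵ × sin 32° = 7.73×10⁻⁵ s⁻¹
Height gradient: |∂Z/∂n| = 60 m / 696000 m = 8.62×10⁻⁵
On a pressure surface, geostrophic balance gives V_g = (g/f)|∂Z/∂n|:
V_g = 9.81 × 8.62×10⁻⁵ / 7.73×10⁻⁵ = 10.9 m/s

10.9 m/s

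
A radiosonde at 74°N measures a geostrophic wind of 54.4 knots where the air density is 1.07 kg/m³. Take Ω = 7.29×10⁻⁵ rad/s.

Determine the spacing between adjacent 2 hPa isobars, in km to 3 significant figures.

Coriolis parameter at 74°N:
f = 2Ω sin φ = 2 × 7.29×10⁻⁵ × sin 74° = 1.40×10⁻⁴ s⁻¹
Wind speed in SI: 54.4 knots = 28.0 m/s
Geostrophic balance rearranged: |∂P/∂n| = f ρ V_g
|∂P/∂n| = 1.40×10⁻⁴ × 1.07 × 28.0 = 4.20×10⁻³ Pa/m
Isobar spacing: Δn = ΔP/|∂P/∂n| = 200 Pa / 4.20×10⁻³ Pa/m = 47655 m ≈ 47.7 km

47.7 km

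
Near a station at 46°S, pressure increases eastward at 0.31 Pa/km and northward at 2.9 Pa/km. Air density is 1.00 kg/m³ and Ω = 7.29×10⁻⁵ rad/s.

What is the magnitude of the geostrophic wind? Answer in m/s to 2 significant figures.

Coriolis parameter at 46°S:
f = 2Ω sin φ = 2 × 7.29×10⁻⁵ × sin 46° = 1.05×10⁻⁴ s⁻¹
In the Southern Hemisphere f is negative: f = −1.05×10⁻⁴ s⁻¹.
Component geostrophic relations (x east, y north):
u_g = −(1/(fρ)) ∂P/∂y,  v_g = (1/(fρ)) ∂P/∂x
u_g = −(2.9×10⁻³)/(−1.05×10⁻⁴ × 1.00) = 27.7 m/s;  v_g = (0.31×10⁻³)/(−1.05×10⁻⁴ × 1.00) = −2.96 m/s
|V_g| = √(u_g² + v_g²) = 27.8 m/s

28 m/s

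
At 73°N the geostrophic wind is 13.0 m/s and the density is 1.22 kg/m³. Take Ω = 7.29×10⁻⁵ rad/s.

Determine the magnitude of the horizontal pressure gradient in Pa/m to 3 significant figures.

2.21×10⁻³ Pa/m

Coriolis parameter at 73°N:
f = 2Ω sin φ = 2 × 7.29×10⁻⁵ × sin 73° = 1.39×10⁻⁴ s⁻¹
Geostrophic balance rearranged: |∂P/∂n| = f ρ V_g
|∂P/∂n| = 1.39×10⁻⁴ × 1.22 × 13.0 = 2.21×10⁻³ Pa/m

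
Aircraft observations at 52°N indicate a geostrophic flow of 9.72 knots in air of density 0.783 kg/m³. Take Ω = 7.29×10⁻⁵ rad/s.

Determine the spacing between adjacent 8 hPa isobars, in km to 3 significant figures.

1780 km

Coriolis parameter at 52°N:
f = 2Ω sin φ = 2 × 7.29×10⁻⁵ × sin 52° = 1.15×10⁻⁴ s⁻¹
Wind speed in SI: 9.72 knots = 5.00 m/s
Geostrophic balance rearranged: |∂P/∂n| = f ρ V_g
|∂P/∂n| = 1.15×10⁻⁴ × 0.783 × 5.00 = 4.50×10⁻⁴ Pa/m
Isobar spacing: Δn = ΔP/|∂P/∂n| = 800 Pa / 4.50×10⁻⁴ Pa/m = 1778419 m ≈ 1780 km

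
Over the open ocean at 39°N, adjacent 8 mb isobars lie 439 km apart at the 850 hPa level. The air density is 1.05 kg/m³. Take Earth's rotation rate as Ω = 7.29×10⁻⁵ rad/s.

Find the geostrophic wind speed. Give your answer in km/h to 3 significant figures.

68.1 km/h

Coriolis parameter at 39°N:
f = 2Ω sin φ = 2 × 7.29×10⁻⁵ × sin 39° = 9.18×10⁻⁵ s⁻¹
Pressure gradient: |∂P/∂n| = 800 Pa / 439000 m = 1.82×10⁻³ Pa/m
Geostrophic balance (pressure-gradient force = Coriolis force):
V_g = (1/(fρ)) |∂P/∂n| = 1.82×10⁻³ / (9.18×10⁻⁵ × 1.05) = 18.9 m/s
Converting: 18.9 m/s × 3.6 = 68.1 km/h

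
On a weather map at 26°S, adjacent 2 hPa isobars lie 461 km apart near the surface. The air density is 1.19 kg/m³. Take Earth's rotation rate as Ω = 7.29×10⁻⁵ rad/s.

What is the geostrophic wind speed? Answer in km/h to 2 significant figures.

21 km/h

Coriolis parameter at 26°S:
f = 2Ω sin φ = 2 × 7.29×10⁻⁵ × sin 26° = 6.39×10⁻⁵ s⁻¹
Pressure gradient: |∂P/∂n| = 200 Pa / 461000 m = 4.34×10⁻⁴ Pa/m
Geostrophic balance (pressure-gradient force = Coriolis force):
V_g = (1/(fρ)) |∂P/∂n| = 4.34×10⁻⁴ / (6.39×10⁻⁵ × 1.19) = 5.70 m/s
Converting: 5.70 m/s × 3.6 = 21 km/h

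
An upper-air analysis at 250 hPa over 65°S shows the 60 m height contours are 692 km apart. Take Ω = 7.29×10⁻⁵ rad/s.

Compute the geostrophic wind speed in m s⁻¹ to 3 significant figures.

6.44 m s⁻¹

Coriolis parameter at 65°S:
f = 2Ω sin φ = 2 × 7.29×10⁻⁵ × sin 65° = 1.32×10⁻⁴ s⁻¹
Height gradient: |∂Z/∂n| = 60 m / 692000 m = 8.67×10⁻⁵
On a pressure surface, geostrophic balance gives V_g = (g/f)|∂Z/∂n|:
V_g = 9.81 × 8.67×10⁻⁵ / 1.32×10⁻⁴ = 6.44 m/s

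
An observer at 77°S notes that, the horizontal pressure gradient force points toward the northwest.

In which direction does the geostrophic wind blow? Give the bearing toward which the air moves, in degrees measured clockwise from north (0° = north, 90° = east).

The pressure-gradient force points toward the northwest (bearing 315°).
Geostrophic balance: in the Southern Hemisphere the Coriolis force deflects motion to the left, so the geostrophic wind blows 90° to the left of the pressure-gradient force (low pressure on the right).
Rotating 315° by 90° counterclockwise gives 225° — the wind blows toward the southwest.

225°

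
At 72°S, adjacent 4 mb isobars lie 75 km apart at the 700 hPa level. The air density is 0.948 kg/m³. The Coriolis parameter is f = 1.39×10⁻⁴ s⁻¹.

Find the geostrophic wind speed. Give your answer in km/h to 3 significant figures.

146 km/h

Pressure gradient: |∂P/∂n| = 400 Pa / 75000 m = 5.33×10⁻³ Pa/m
Geostrophic balance (pressure-gradient force = Coriolis force):
V_g = (1/(fρ)) |∂P/∂n| = 5.33×10⁻³ / (1.39×10⁻⁴ × 0.948) = 40.5 m/s
Converting: 40.5 m/s × 3.6 = 146 km/h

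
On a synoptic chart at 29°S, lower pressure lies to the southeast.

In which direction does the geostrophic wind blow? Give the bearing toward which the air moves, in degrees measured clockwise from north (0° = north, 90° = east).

045°

The pressure-gradient force points toward the southeast (bearing 135°).
Geostrophic balance: in the Southern Hemisphere the Coriolis force deflects motion to the left, so the geostrophic wind blows 90° to the left of the pressure-gradient force (low pressure on the right).
Rotating 135° by 90° counterclockwise gives 045° — the wind blows toward the northeast.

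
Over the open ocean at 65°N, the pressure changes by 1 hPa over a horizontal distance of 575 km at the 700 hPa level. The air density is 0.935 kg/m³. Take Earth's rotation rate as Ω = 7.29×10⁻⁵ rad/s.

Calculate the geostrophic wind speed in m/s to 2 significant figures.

Coriolis parameter at 65°N:
f = 2Ω sin φ = 2 × 7.29×10⁻⁵ × sin 65° = 1.32×10⁻⁴ s⁻¹
Pressure gradient: |∂P/∂n| = 100 Pa / 575000 m = 1.74×10⁻⁴ Pa/m
Geostrophic balance (pressure-gradient force = Coriolis force):
V_g = (1/(fρ)) |∂P/∂n| = 1.74×10⁻⁴ / (1.32×10⁻⁴ × 0.935) = 1.41 m/s

1.4 m/s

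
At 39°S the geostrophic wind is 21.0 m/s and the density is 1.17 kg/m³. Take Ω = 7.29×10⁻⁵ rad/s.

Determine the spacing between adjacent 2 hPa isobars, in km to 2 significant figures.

89 km

Coriolis parameter at 39°S:
f = 2Ω sin φ = 2 × 7.29×10⁻⁵ × sin 39° = 9.18×10⁻⁵ s⁻¹
Geostrophic balance rearranged: |∂P/∂n| = f ρ V_g
|∂P/∂n| = 9.18×10⁻⁵ × 1.17 × 21.0 = 2.25×10⁻³ Pa/m
Isobar spacing: Δn = ΔP/|∂P/∂n| = 200 Pa / 2.25×10⁻³ Pa/m = 88715 m ≈ 89 km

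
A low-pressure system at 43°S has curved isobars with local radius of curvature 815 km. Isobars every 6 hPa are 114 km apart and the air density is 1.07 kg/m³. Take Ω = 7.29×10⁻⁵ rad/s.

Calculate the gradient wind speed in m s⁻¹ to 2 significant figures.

35 m s⁻¹

Coriolis parameter at 43°S:
f = 2Ω sin φ = 2 × 7.29×10⁻⁵ × sin 43° = 9.94×10⁻⁵ s⁻¹
Pressure gradient: |∂P/∂n| = 600 Pa / 114000 m = 5.26×10⁻³ Pa/m
Geostrophic speed: V_g = |∂P/∂n|/(fρ) = 5.26×10⁻³/(9.94×10⁻⁵ × 1.07) = 49.5 m/s
Around a low, centrifugal force acts outward with Coriolis, so pressure-gradient force balances both:
(1/ρ)|∂P/∂n| = fV + V²/R  →  V² + fR·V − fR·V_g = 0
With fR = 9.94×10⁻⁵ × 815×10³ m = 81.0 m/s:
V = [−fR + √((fR)² + 4 fR V_g)]/2 = [−81.0 + √(81.0² + 4×81.0×49.5)]/2 = 34.7 m/s
Subgeostrophic (V < V_g = 49.5 m/s), as expected around a low.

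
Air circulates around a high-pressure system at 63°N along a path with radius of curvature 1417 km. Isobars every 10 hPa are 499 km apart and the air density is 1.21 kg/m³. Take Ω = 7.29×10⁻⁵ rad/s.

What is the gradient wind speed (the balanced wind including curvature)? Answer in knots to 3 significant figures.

26.8 knots

Coriolis parameter at 63°N:
f = 2Ω sin φ = 2 × 7.29×10⁻⁵ × sin 63° = 1.30×10⁻⁴ s⁻¹
Pressure gradient: |∂P/∂n| = 1000 Pa / 499000 m = 2.00×10⁻³ Pa/m
Geostrophic speed: V_g = |∂P/∂n|/(fρ) = 2.00×10⁻³/(1.30×10⁻⁴ × 1.21) = 12.7 m/s
Around a high, pressure-gradient force acts outward with centrifugal, so Coriolis balances both:
fV = (1/ρ)|∂P/∂n| + V²/R  →  V² − fR·V + fR·V_g = 0
With fR = 1.30×10⁻⁴ × 1417×10³ m = 184 m/s:
V = [fR − √((fR)² − 4 fR V_g)]/2 = [184 − √(184² − 4×184×12.7)]/2 = 13.8 m/s
Supergeostrophic (V > V_g = 12.7 m/s), as expected around a high.
Converting: 13.8 m/s × 1.944 = 26.8 knots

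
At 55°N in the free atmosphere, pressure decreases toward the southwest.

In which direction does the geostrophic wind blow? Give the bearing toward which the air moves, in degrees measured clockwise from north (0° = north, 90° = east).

The pressure-gradient force points toward the southwest (bearing 225°).
Geostrophic balance: in the Northern Hemisphere the Coriolis force deflects motion to the right, so the geostrophic wind blows 90° to the right of the pressure-gradient force (low pressure on the left).
Rotating 225° by 90° clockwise gives 315° — the wind blows toward the northwest.

315°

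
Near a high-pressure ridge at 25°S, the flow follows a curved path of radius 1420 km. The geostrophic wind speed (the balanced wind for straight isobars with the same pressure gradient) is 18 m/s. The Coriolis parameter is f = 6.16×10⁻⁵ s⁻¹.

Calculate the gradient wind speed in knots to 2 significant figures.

Around a high, pressure-gradient force acts outward with centrifugal, so Coriolis balances both:
fV = (1/ρ)|∂P/∂n| + V²/R  →  V² − fR·V + fR·V_g = 0
With fR = 6.16×10⁻⁵ × 1420×10³ m = 87.5 m/s:
V = [fR − √((fR)² − 4 fR V_g)]/2 = [87.5 − √(87.5² − 4×87.5×18)]/2 = 25.3 m/s
Supergeostrophic (V > V_g = 18 m/s), as expected around a high.
Converting: 25.3 m/s × 1.944 = 49 knots

49 knots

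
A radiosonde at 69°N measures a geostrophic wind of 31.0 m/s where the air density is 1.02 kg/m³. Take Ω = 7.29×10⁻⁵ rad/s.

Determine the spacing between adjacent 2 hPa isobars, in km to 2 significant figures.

Coriolis parameter at 69°N:
f = 2Ω sin φ = 2 × 7.29×10⁻⁵ × sin 69° = 1.36×10⁻⁴ s⁻¹
Geostrophic balance rearranged: |∂P/∂n| = f ρ V_g
|∂P/∂n| = 1.36×10⁻⁴ × 1.02 × 31.0 = 4.30×10⁻³ Pa/m
Isobar spacing: Δn = ΔP/|∂P/∂n| = 200 Pa / 4.30×10⁻³ Pa/m = 46469 m ≈ 46 km

46 km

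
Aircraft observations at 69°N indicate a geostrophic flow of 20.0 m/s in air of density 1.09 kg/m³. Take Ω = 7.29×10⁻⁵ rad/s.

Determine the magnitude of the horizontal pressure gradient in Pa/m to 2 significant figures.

3.0×10⁻³ Pa/m

Coriolis parameter at 69°N:
f = 2Ω sin φ = 2 × 7.29×10⁻⁵ × sin 69° = 1.36×10⁻⁴ s⁻¹
Geostrophic balance rearranged: |∂P/∂n| = f ρ V_g
|∂P/∂n| = 1.36×10⁻⁴ × 1.09 × 20.0 = 2.97×10⁻³ Pa/m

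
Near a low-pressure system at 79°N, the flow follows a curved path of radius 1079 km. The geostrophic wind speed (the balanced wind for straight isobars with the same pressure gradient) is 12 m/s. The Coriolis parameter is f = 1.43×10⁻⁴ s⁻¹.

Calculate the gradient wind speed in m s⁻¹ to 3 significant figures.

Around a low, centrifugal force acts outward with Coriolis, so pressure-gradient force balances both:
(1/ρ)|∂P/∂n| = fV + V²/R  →  V² + fR·V − fR·V_g = 0
With fR = 1.43×10⁻⁴ × 1079×10³ m = 154 m/s:
V = [−fR + √((fR)² + 4 fR V_g)]/2 = [−154 + √(154² + 4×154×12)]/2 = 11.2 m/s
Subgeostrophic (V < V_g = 12 m/s), as expected around a low.

11.2 m s⁻¹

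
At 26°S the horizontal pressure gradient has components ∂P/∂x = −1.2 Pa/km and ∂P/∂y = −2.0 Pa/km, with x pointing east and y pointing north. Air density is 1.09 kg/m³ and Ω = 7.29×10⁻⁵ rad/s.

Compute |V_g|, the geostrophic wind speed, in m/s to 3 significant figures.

Coriolis parameter at 26°S:
f = 2Ω sin φ = 2 × 7.29×10⁻⁵ × sin 26° = 6.39×10⁻⁵ s⁻¹
In the Southern Hemisphere f is negative: f = −6.39×10⁻⁵ s⁻¹.
Component geostrophic relations (x east, y north):
u_g = −(1/(fρ)) ∂P/∂y,  v_g = (1/(fρ)) ∂P/∂x
u_g = −(−2.0×10⁻³)/(−6.39×10⁻⁵ × 1.09) = −28.7 m/s;  v_g = (−1.2×10⁻³)/(−6.39×10⁻⁵ × 1.09) = 17.2 m/s
|V_g| = √(u_g² + v_g²) = 33.5 m/s

33.5 m/s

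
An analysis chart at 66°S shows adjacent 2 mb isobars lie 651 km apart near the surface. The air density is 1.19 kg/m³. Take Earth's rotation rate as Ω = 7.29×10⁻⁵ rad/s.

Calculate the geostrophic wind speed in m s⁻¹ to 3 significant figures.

1.94 m s⁻¹

Coriolis parameter at 66°S:
f = 2Ω sin φ = 2 × 7.29×10⁻⁵ × sin 66° = 1.33×10⁻⁴ s⁻¹
Pressure gradient: |∂P/∂n| = 200 Pa / 651000 m = 3.07×10⁻⁴ Pa/m
Geostrophic balance (pressure-gradient force = Coriolis force):
V_g = (1/(fρ)) |∂P/∂n| = 3.07×10⁻⁴ / (1.33×10⁻⁴ × 1.19) = 1.94 m/s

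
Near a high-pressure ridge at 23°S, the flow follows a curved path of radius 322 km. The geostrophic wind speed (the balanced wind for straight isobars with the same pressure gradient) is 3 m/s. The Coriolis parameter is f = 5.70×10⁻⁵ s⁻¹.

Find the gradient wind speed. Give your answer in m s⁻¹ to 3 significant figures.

3.78 m s⁻¹

Around a high, pressure-gradient force acts outward with centrifugal, so Coriolis balances both:
fV = (1/ρ)|∂P/∂n| + V²/R  →  V² − fR·V + fR·V_g = 0
With fR = 5.70×10⁻⁵ × 322×10³ m = 18.4 m/s:
V = [fR − √((fR)² − 4 fR V_g)]/2 = [18.4 − √(18.4² − 4×18.4×3)]/2 = 3.78 m/s
Supergeostrophic (V > V_g = 3 m/s), as expected around a high.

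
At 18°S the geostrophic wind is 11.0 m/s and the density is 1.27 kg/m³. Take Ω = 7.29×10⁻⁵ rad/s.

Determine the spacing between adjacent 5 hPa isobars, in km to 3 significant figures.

794 km

Coriolis parameter at 18°S:
f = 2Ω sin φ = 2 × 7.29×10⁻⁵ × sin 18° = 4.51×10⁻⁵ s⁻¹
Geostrophic balance rearranged: |∂P/∂n| = f ρ V_g
|∂P/∂n| = 4.51×10⁻⁵ × 1.27 × 11.0 = 6.29×10⁻⁴ Pa/m
Isobar spacing: Δn = ΔP/|∂P/∂n| = 500 Pa / 6.29×10⁻⁴ Pa/m = 794390 m ≈ 794 km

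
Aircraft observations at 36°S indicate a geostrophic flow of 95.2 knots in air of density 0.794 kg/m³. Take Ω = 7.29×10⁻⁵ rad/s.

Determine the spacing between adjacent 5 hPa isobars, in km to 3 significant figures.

150 km

Coriolis parameter at 36°S:
f = 2Ω sin φ = 2 × 7.29×10⁻⁵ × sin 36° = 8.57×10⁻⁵ s⁻¹
Wind speed in SI: 95.2 knots = 49.0 m/s
Geostrophic balance rearranged: |∂P/∂n| = f ρ V_g
|∂P/∂n| = 8.57×10⁻⁵ × 0.794 × 49.0 = 3.33×10⁻³ Pa/m
Isobar spacing: Δn = ΔP/|∂P/∂n| = 500 Pa / 3.33×10⁻³ Pa/m = 150037 m ≈ 150 km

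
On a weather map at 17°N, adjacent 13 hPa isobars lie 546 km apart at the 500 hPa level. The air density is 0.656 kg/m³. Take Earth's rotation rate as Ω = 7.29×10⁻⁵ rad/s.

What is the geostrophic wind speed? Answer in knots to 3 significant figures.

Coriolis parameter at 17°N:
f = 2Ω sin φ = 2 × 7.29×10⁻⁵ × sin 17° = 4.26×10⁻⁵ s⁻¹
Pressure gradient: |∂P/∂n| = 1300 Pa / 546000 m = 2.38×10⁻³ Pa/m
Geostrophic balance (pressure-gradient force = Coriolis force):
V_g = (1/(fρ)) |∂P/∂n| = 2.38×10⁻³ / (4.26×10⁻⁵ × 0.656) = 85.1 m/s
Converting: 85.1 m/s × 1.944 = 166 knots

166 knots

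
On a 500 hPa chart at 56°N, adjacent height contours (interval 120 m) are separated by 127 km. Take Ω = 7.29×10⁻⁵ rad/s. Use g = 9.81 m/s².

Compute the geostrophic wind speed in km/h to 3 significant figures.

276 km/h

Coriolis parameter at 56°N:
f = 2Ω sin φ = 2 × 7.29×10⁻⁵ × sin 56° = 1.21×10⁻⁴ s⁻¹
Height gradient: |∂Z/∂n| = 120 m / 127000 m = 9.45×10⁻⁴
On a pressure surface, geostrophic balance gives V_g = (g/f)|∂Z/∂n|:
V_g = 9.81 × 9.45×10⁻⁴ / 1.21×10⁻⁴ = 76.7 m/s
Converting: 76.7 m/s × 3.6 = 276 km/h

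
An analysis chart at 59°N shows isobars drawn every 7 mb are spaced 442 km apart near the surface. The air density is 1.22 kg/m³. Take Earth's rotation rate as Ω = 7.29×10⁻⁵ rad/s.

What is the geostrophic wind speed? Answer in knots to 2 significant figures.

Coriolis parameter at 59°N:
f = 2Ω sin φ = 2 × 7.29×10⁻⁵ × sin 59° = 1.25×10⁻⁴ s⁻¹
Pressure gradient: |∂P/∂n| = 700 Pa / 442000 m = 1.58×10⁻³ Pa/m
Geostrophic balance (pressure-gradient force = Coriolis force):
V_g = (1/(fρ)) |∂P/∂n| = 1.58×10⁻³ / (1.25×10⁻⁴ × 1.22) = 10.4 m/s
Converting: 10.4 m/s × 1.944 = 20 knots

20 knots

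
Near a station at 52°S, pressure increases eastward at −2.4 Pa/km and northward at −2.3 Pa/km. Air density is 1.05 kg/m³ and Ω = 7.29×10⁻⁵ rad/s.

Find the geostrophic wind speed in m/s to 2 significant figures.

Coriolis parameter at 52°S:
f = 2Ω sin φ = 2 × 7.29×10⁻⁵ × sin 52° = 1.15×10⁻⁴ s⁻¹
In the Southern Hemisphere f is negative: f = −1.15×10⁻⁴ s⁻¹.
Component geostrophic relations (x east, y north):
u_g = −(1/(fρ)) ∂P/∂y,  v_g = (1/(fρ)) ∂P/∂x
u_g = −(−2.3×10⁻³)/(−1.15×10⁻⁴ × 1.05) = −19.1 m/s;  v_g = (−2.4×10⁻³)/(−1.15×10⁻⁴ × 1.05) = 19.9 m/s
|V_g| = √(u_g² + v_g²) = 27.6 m/s

28 m/s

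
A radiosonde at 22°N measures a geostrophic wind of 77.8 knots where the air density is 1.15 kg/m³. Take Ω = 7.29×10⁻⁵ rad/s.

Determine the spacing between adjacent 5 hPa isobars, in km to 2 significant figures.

Coriolis parameter at 22°N:
f = 2Ω sin φ = 2 × 7.29×10⁻⁵ × sin 22° = 5.46×10⁻⁵ s⁻¹
Wind speed in SI: 77.8 knots = 40.0 m/s
Geostrophic balance rearranged: |∂P/∂n| = f ρ V_g
|∂P/∂n| = 5.46×10⁻⁵ × 1.15 × 40.0 = 2.51×10⁻³ Pa/m
Isobar spacing: Δn = ΔP/|∂P/∂n| = 500 Pa / 2.51×10⁻³ Pa/m = 198894 m ≈ 200 km

200 km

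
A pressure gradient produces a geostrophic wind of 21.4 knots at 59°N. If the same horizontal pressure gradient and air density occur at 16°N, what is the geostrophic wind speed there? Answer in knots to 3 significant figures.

66.5 knots

With the same pressure gradient and density, V_g ∝ 1/f ∝ 1/sin φ.
V₂ = V₁ · sin φ₁ / sin φ₂ = 21.4 × sin 59° / sin 16°
V₂ = 21.4 × 0.8572/0.2756 = 66.5 knots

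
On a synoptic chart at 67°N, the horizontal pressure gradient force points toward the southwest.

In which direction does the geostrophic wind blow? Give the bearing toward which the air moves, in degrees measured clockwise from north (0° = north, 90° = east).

The pressure-gradient force points toward the southwest (bearing 225°).
Geostrophic balance: in the Northern Hemisphere the Coriolis force deflects motion to the right, so the geostrophic wind blows 90° to the right of the pressure-gradient force (low pressure on the left).
Rotating 225° by 90° clockwise gives 315° — the wind blows toward the northwest.

315°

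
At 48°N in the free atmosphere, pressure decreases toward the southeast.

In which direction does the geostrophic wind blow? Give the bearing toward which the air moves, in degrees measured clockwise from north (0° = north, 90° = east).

The pressure-gradient force points toward the southeast (bearing 135°).
Geostrophic balance: in the Northern Hemisphere the Coriolis force deflects motion to the right, so the geostrophic wind blows 90° to the right of the pressure-gradient force (low pressure on the left).
Rotating 135° by 90° clockwise gives 225° — the wind blows toward the southwest.

225°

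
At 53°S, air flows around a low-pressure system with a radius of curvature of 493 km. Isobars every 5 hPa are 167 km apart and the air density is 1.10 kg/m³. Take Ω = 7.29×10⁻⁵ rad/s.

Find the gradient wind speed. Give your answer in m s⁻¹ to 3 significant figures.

17.8 m s⁻¹

Coriolis parameter at 53°S:
f = 2Ω sin φ = 2 × 7.29×10⁻⁵ × sin 53° = 1.16×10⁻⁴ s⁻¹
Pressure gradient: |∂P/∂n| = 500 Pa / 167000 m = 2.99×10⁻³ Pa/m
Geostrophic speed: V_g = |∂P/∂n|/(fρ) = 2.99×10⁻³/(1.16×10⁻⁴ × 1.10) = 23.4 m/s
Around a low, centrifugal force acts outward with Coriolis, so pressure-gradient force balances both:
(1/ρ)|∂P/∂n| = fV + V²/R  →  V² + fR·V − fR·V_g = 0
With fR = 1.16×10⁻⁴ × 493×10³ m = 57.4 m/s:
V = [−fR + √((fR)² + 4 fR V_g)]/2 = [−57.4 + √(57.4² + 4×57.4×23.4)]/2 = 17.8 m/s
Subgeostrophic (V < V_g = 23.4 m/s), as expected around a low.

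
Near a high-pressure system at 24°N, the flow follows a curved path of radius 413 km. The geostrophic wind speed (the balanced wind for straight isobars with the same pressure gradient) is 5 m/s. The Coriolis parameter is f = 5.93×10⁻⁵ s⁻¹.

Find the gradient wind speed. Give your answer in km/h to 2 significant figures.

Around a high, pressure-gradient force acts outward with centrifugal, so Coriolis balances both:
fV = (1/ρ)|∂P/∂n| + V²/R  →  V² − fR·V + fR·V_g = 0
With fR = 5.93×10⁻⁵ × 413×10³ m = 24.5 m/s:
V = [fR − √((fR)² − 4 fR V_g)]/2 = [24.5 − √(24.5² − 4×24.5×5)]/2 = 7 m/s
Supergeostrophic (V > V_g = 5 m/s), as expected around a high.
Converting: 7 m/s × 3.6 = 25 km/h

25 km/h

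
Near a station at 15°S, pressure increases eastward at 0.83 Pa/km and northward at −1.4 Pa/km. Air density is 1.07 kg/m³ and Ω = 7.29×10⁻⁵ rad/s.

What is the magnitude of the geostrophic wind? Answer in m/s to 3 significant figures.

Coriolis parameter at 15°S:
f = 2Ω sin φ = 2 × 7.29×10⁻⁵ × sin 15° = 3.77×10⁻⁵ s⁻¹
In the Southern Hemisphere f is negative: f = −3.77×10⁻⁵ s⁻¹.
Component geostrophic relations (x east, y north):
u_g = −(1/(fρ)) ∂P/∂y,  v_g = (1/(fρ)) ∂P/∂x
u_g = −(−1.4×10⁻³)/(−3.77×10⁻⁵ × 1.07) = −34.7 m/s;  v_g = (0.83×10⁻³)/(−3.77×10⁻⁵ × 1.07) = −20.6 m/s
|V_g| = √(u_g² + v_g²) = 40.3 m/s

40.3 m/s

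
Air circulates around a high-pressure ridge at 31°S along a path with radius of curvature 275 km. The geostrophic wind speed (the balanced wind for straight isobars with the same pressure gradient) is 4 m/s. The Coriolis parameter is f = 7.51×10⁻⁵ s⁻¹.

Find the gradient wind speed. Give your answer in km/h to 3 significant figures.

Around a high, pressure-gradient force acts outward with centrifugal, so Coriolis balances both:
fV = (1/ρ)|∂P/∂n| + V²/R  →  V² − fR·V + fR·V_g = 0
With fR = 7.51×10⁻⁵ × 275×10³ m = 20.7 m/s:
V = [fR − √((fR)² − 4 fR V_g)]/2 = [20.7 − √(20.7² − 4×20.7×4)]/2 = 5.43 m/s
Supergeostrophic (V > V_g = 4 m/s), as expected around a high.
Converting: 5.43 m/s × 3.6 = 19.5 km/h

19.5 km/h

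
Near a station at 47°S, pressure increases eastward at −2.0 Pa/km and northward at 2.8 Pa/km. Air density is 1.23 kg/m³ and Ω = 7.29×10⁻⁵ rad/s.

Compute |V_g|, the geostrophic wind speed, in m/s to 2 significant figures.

Coriolis parameter at 47°S:
f = 2Ω sin φ = 2 × 7.29×10⁻⁵ × sin 47° = 1.07×10⁻⁴ s⁻¹
In the Southern Hemisphere f is negative: f = −1.07×10⁻⁴ s⁻¹.
Component geostrophic relations (x east, y north):
u_g = −(1/(fρ)) ∂P/∂y,  v_g = (1/(fρ)) ∂P/∂x
u_g = −(2.8×10⁻³)/(−1.07×10⁻⁴ × 1.23) = 21.3 m/s;  v_g = (−2.0×10⁻³)/(−1.07×10⁻⁴ × 1.23) = 15.2 m/s
|V_g| = √(u_g² + v_g²) = 26.2 m/s

26 m/s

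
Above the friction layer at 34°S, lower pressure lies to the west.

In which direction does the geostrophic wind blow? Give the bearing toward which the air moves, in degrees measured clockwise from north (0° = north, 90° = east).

180°

The pressure-gradient force points toward the west (bearing 270°).
Geostrophic balance: in the Southern Hemisphere the Coriolis force deflects motion to the left, so the geostrophic wind blows 90° to the left of the pressure-gradient force (low pressure on the right).
Rotating 270° by 90° counterclockwise gives 180° — the wind blows toward the south.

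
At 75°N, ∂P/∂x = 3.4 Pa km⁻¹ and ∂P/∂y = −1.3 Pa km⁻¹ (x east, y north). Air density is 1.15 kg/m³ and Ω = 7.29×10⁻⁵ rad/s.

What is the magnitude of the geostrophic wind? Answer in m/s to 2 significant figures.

Coriolis parameter at 75°N:
f = 2Ω sin φ = 2 × 7.29×10⁻⁵ × sin 75° = 1.41×10⁻⁴ s⁻¹
Component geostrophic relations (x east, y north):
u_g = −(1/(fρ)) ∂P/∂y,  v_g = (1/(fρ)) ∂P/∂x
u_g = −(−1.3×10⁻³)/(1.41×10⁻⁴ × 1.15) = 8.03 m/s;  v_g = (3.4×10⁻³)/(1.41×10⁻⁴ × 1.15) = 21.0 m/s
|V_g| = √(u_g² + v_g²) = 22.5 m/s

22 m/s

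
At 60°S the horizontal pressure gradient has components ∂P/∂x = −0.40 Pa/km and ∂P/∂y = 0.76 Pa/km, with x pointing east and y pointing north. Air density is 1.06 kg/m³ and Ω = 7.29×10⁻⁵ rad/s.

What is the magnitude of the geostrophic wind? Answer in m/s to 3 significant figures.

6.42 m/s

Coriolis parameter at 60°S:
f = 2Ω sin φ = 2 × 7.29×10⁻⁵ × sin 60° = 1.26×10⁻⁴ s⁻¹
In the Southern Hemisphere f is negative: f = −1.26×10⁻⁴ s⁻¹.
Component geostrophic relations (x east, y north):
u_g = −(1/(fρ)) ∂P/∂y,  v_g = (1/(fρ)) ∂P/∂x
u_g = −(0.76×10⁻³)/(−1.26×10⁻⁴ × 1.06) = 5.68 m/s;  v_g = (−0.40×10⁻³)/(−1.26×10⁻⁴ × 1.06) = 2.99 m/s
|V_g| = √(u_g² + v_g²) = 6.42 m/s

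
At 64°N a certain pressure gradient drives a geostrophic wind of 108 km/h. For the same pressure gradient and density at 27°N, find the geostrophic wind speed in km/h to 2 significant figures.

With the same pressure gradient and density, V_g ∝ 1/f ∝ 1/sin φ.
V₂ = V₁ · sin φ₁ / sin φ₂ = 108 × sin 64° / sin 27°
V₂ = 108 × 0.8988/0.4540 = 210 km/h

210 km/h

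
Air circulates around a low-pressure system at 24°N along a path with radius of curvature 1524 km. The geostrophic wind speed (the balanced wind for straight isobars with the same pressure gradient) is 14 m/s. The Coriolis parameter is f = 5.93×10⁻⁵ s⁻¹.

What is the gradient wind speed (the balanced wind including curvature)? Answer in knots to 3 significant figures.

23.9 knots

Around a low, centrifugal force acts outward with Coriolis, so pressure-gradient force balances both:
(1/ρ)|∂P/∂n| = fV + V²/R  →  V² + fR·V − fR·V_g = 0
With fR = 5.93×10⁻⁵ × 1524×10³ m = 90.4 m/s:
V = [−fR + √((fR)² + 4 fR V_g)]/2 = [−90.4 + √(90.4² + 4×90.4×14)]/2 = 12.3 m/s
Subgeostrophic (V < V_g = 14 m/s), as expected around a low.
Converting: 12.3 m/s × 1.944 = 23.9 knots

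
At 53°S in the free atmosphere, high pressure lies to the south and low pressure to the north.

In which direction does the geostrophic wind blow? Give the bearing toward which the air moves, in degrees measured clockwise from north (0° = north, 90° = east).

270°

The pressure-gradient force points toward the north (bearing 000°).
Geostrophic balance: in the Southern Hemisphere the Coriolis force deflects motion to the left, so the geostrophic wind blows 90° to the left of the pressure-gradient force (low pressure on the right).
Rotating 000° by 90° counterclockwise gives 270° — the wind blows toward the west.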